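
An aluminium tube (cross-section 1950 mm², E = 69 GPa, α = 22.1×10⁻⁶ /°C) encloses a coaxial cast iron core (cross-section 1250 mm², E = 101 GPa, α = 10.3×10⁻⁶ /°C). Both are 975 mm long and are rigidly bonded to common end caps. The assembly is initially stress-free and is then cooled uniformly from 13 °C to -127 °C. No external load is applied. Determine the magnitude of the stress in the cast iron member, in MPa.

Equilibrium of a rigid end plate with no external load gives equal and opposite internal forces ±P in the two members. Since α_{aluminium} > α_{cast iron}, cooling drives the aluminium into tension and the cast iron into compression.
Setting the final lengths equal and cancelling L: (α₁ − α₂)ΔT = P/(A₁E₁) + P/(A₂E₂).
|α₁ − α₂|·ΔT = 11.8×10⁻⁶ × 140 = 0.001652.
1/(A₁E₁) + 1/(A₂E₂) = 1/(1950×69×10³) + 1/(1250×101×10³) = 1.535×10⁻⁸ N⁻¹.
So P = 0.001652 / 1.535×10⁻⁸ = 107.6 kN.
σ_{cast iron} = P/A₂ = 107600/1250 = 86.08 MPa, compressive.

σ ≈ 86.1 MPa (compressive)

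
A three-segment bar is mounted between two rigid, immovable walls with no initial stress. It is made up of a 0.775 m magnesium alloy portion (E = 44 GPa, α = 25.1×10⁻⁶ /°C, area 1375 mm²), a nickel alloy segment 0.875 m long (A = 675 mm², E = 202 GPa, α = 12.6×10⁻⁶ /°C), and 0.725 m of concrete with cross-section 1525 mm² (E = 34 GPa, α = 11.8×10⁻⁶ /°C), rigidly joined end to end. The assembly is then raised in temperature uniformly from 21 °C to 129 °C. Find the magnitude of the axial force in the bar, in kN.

If the supports were absent, the total length change would be Σ αᵢΔT Lᵢ = 25.1×10⁻⁶×108×775 + 12.6×10⁻⁶×108×875 + 11.8×10⁻⁶×108×725 = 4.216 mm.
The rigid supports impose zero overall length change; the single axial force P common to all segments must satisfy P Σ Lᵢ/(AᵢEᵢ) = δ_free.
The series flexibility is Σ Lᵢ/(AᵢEᵢ) = 775/(1375×44×10³) + 875/(675×202×10³) + 725/(1525×34×10³) = 3.321×10⁻⁵ mm/N.
So P = 4.216 / 3.321×10⁻⁵ = 126.9 kN, compressive.

P ≈ 127 kN (compressive)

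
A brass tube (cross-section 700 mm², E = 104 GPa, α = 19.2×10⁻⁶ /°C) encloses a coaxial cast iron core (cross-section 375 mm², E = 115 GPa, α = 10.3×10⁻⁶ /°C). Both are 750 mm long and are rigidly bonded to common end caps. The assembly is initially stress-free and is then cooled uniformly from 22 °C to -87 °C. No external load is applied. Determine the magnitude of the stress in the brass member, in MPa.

σ ≈ 37.5 MPa (tensile)

The brass has the larger α, so on cooling it would change length more than the cast iron if both were free. The rigid plates force a common final length, so the brass is put into tension and the cast iron into compression, with equal and opposite forces P (no external load).
Equating the net (thermal + elastic) strains gives |α₁ − α₂|·ΔT = P·[1/(A₁E₁) + 1/(A₂E₂)].
|α₁ − α₂|·ΔT = 8.9×10⁻⁶ × 109 = 0.0009701.
1/(A₁E₁) + 1/(A₂E₂) = 1/(700×104×10³) + 1/(375×115×10³) = 3.692×10⁻⁸ N⁻¹.
So P = 0.0009701 / 3.692×10⁻⁸ = 26.27 kN.
σ_{brass} = P/A₁ = 26270/700 = 37.53 MPa, tensile.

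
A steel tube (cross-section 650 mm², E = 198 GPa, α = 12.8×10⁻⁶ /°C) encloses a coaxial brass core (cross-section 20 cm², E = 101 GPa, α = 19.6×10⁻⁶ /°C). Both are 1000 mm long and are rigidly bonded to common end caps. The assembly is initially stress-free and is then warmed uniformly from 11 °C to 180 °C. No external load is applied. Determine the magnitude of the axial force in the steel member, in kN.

P ≈ 90.3 kN (tensile in the steel)

Both members must finish at the same length. With the larger α, the brass tends to over-expand; the plates restrain it, putting the brass in compression and the steel in tension. With no external load the two internal forces are equal and opposite, magnitude P.
Equating the net (thermal + elastic) strains gives |α₁ − α₂|·ΔT = P·[1/(A₁E₁) + 1/(A₂E₂)].
|α₁ − α₂|·ΔT = 6.8×10⁻⁶ × 169 = 0.001149.
1/(A₁E₁) + 1/(A₂E₂) = 1/(650×198×10³) + 1/(2000×101×10³) = 1.272×10⁻⁸ N⁻¹.
So P = 0.001149 / 1.272×10⁻⁸ = 90.34 kN.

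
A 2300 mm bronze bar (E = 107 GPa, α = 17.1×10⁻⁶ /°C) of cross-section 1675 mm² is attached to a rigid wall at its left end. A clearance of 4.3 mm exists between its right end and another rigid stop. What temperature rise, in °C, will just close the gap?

ΔT ≈ 109 °C

Contact occurs when the free expansion equals the gap: αΔT L = 4.3 mm.
ΔT = 4.3 / (17.1×10⁻⁶ × 2300) = 109.3 °C.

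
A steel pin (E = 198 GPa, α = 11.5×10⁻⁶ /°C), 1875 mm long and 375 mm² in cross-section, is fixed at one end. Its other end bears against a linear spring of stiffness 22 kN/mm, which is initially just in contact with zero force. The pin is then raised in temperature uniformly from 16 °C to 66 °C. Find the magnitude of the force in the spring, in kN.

P ≈ 15.2 kN

The unrestrained thermal change is αΔT L = 11.5×10⁻⁶ × 50 × 1875 = 1.078 mm.
With a force P in the spring, the elastic change of the pin is PL/(AE) and that of the spring is P/k; compatibility requires their sum to equal δ_free.
So P = δ_free / [L/(AE) + 1/k] = 1.078 / [ 1875/(375×198×10³) + 1/(22×10³) ].
P = 1.078 / 7.071×10⁻⁵ = 15250 N.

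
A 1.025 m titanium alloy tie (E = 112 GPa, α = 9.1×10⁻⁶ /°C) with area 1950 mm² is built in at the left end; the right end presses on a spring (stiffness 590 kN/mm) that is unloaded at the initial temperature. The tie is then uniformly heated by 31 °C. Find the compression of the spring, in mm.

δ ≈ 0.0767 mm

The unrestrained thermal change is αΔT L = 9.1×10⁻⁶ × 31 × 1025 = 0.2892 mm.
With a force P in the spring, the elastic change of the tie is PL/(AE) and that of the spring is P/k; compatibility requires their sum to equal δ_free.
P [ L/(AE) + 1/k ] = δ_free → P [ 1025/(1950×112×10³) + 1/(590×10³) ] = 0.2892.
P = 0.2892 / 6.388×10⁻⁶ = 45260 N.
Spring compression = P/k = 45260/(590×10³) = 0.07672 mm.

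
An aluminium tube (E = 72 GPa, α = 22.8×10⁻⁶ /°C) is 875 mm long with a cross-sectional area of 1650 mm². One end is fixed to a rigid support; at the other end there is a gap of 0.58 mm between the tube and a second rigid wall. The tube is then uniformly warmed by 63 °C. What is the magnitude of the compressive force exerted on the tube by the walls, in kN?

If the wall were absent the tube would grow by αΔT L = 22.8×10⁻⁶ × 63 × 875 = 1.257 mm.
The gap closes (δ_free > 0.58 mm) and the wall then resists a further 1.257 − 0.58 = 0.6769 mm of expansion.
Compatibility: PL/(AE) = 0.6769 mm, so σ = P/A = E × (0.6769/875) = 55.7 MPa.
P = σA = 55.7 × 1650 = 91.9 kN.

P ≈ 91.9 kN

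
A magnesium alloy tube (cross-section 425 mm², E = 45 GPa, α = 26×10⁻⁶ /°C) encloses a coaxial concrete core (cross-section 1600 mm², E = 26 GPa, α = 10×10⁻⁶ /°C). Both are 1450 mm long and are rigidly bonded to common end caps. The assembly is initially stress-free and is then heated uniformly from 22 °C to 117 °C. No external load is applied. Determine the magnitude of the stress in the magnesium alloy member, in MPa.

Both members must finish at the same length. With the larger α, the magnesium alloy tends to over-expand; the plates restrain it, putting the magnesium alloy in compression and the concrete in tension. With no external load the two internal forces are equal and opposite, magnitude P.
Compatibility of the two members (thermal + elastic change equal): (α₁ − α₂)ΔT = P·[1/(A₁E₁) + 1/(A₂E₂)].
|α₁ − α₂|·ΔT = 16×10⁻⁶ × 95 = 0.00152.
1/(A₁E₁) + 1/(A₂E₂) = 1/(425×45×10³) + 1/(1600×26×10³) = 7.633×10⁻⁸ N⁻¹.
So P = 0.00152 / 7.633×10⁻⁸ = 19.91 kN.
σ_{magnesium alloy} = P/A₁ = 19910/425 = 46.86 MPa, compressive.

σ ≈ 46.9 MPa (compressive)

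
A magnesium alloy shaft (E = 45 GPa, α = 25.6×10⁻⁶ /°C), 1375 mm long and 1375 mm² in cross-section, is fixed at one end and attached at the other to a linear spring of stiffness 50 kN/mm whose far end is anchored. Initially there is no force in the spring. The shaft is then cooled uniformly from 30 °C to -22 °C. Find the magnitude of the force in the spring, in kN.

Free thermal contraction: δ_free = αΔT L = 25.6×10⁻⁶ × 52 × 1375 = 1.83 mm.
Let P be the tensile force in the spring. The shaft extends elastically by PL/(AE) and the spring stretches by P/k; together these equal δ_free.
So P = δ_free / [L/(AE) + 1/k] = 1.83 / [ 1375/(1375×45×10³) + 1/(50×10³) ].
P = 1.83 / 4.222×10⁻⁵ = 43350 N.

P ≈ 43.4 kN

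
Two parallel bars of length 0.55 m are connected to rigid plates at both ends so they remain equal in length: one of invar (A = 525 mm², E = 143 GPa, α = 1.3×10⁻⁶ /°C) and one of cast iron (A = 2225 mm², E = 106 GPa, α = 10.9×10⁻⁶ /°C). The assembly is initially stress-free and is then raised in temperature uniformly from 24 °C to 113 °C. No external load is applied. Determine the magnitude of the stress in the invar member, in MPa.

Equilibrium of a rigid end plate with no external load gives equal and opposite internal forces ±P in the two members. Since α_{cast iron} > α_{invar}, heating drives the cast iron into compression and the invar into tension.
Equating the net (thermal + elastic) strains gives |α₁ − α₂|·ΔT = P·[1/(A₁E₁) + 1/(A₂E₂)].
|α₁ − α₂|·ΔT = 9.6×10⁻⁶ × 89 = 0.0008544.
1/(A₁E₁) + 1/(A₂E₂) = 1/(525×143×10³) + 1/(2225×106×10³) = 1.756×10⁻⁸ N⁻¹.
P = 0.0008544 / 1.756×10⁻⁸ = 48660 N = 48.66 kN.
σ_{invar} = P/A₁ = 48660/525 = 92.68 MPa, tensile.

σ ≈ 92.7 MPa (tensile)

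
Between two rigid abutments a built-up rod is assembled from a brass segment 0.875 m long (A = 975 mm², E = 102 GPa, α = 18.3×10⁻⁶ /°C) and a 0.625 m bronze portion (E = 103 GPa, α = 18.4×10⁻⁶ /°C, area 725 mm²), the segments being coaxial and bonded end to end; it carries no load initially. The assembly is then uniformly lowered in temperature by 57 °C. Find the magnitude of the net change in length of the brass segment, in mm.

|ΔL| ≈ 0.109 mm

Free thermal contraction of the whole bar: Σ αᵢΔT Lᵢ = 18.3×10⁻⁶×57×875 + 18.4×10⁻⁶×57×625 = 1.568 mm.
The rigid supports impose zero overall length change; the single axial force P common to all segments must satisfy P Σ Lᵢ/(AᵢEᵢ) = δ_free.
The series flexibility is Σ Lᵢ/(AᵢEᵢ) = 875/(975×102×10³) + 625/(725×103×10³) = 1.717×10⁻⁵ mm/N.
So P = 1.568 / 1.717×10⁻⁵ = 91.35 kN, tensile.
For the brass segment, free thermal change = 18.3×10⁻⁶×57×875 = 0.9127 mm and elastic change from P = 91350×875/(975×102×10³) = 0.8037 mm; these oppose, so the net change is 0.109 mm (segment shortens).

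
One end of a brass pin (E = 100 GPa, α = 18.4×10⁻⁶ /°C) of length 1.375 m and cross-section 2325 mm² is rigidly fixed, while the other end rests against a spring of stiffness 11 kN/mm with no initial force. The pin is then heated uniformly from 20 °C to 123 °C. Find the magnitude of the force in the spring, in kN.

P ≈ 26.9 kN

The unrestrained thermal change is αΔT L = 18.4×10⁻⁶ × 103 × 1375 = 2.606 mm.
Let P be the compressive force at the spring. The pin shortens elastically by PL/(AE) and the spring compresses by P/k; together these equal δ_free.
P [ L/(AE) + 1/k ] = δ_free → P [ 1375/(2325×100×10³) + 1/(11×10³) ] = 2.606.
P = 2.606 / 9.682×10⁻⁵ = 26910 N.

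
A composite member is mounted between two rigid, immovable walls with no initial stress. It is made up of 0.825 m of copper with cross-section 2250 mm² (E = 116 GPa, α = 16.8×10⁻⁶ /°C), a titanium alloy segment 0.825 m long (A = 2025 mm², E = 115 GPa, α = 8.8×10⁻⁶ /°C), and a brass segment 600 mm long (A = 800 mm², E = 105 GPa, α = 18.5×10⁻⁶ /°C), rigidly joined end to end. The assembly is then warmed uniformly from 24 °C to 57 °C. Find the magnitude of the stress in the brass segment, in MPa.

Free thermal expansion of the whole bar: Σ αᵢΔT Lᵢ = 16.8×10⁻⁶×33×825 + 8.8×10⁻⁶×33×825 + 18.5×10⁻⁶×33×600 = 1.063 mm.
The walls prevent any net length change, so an axial force P (same in every segment) develops. Compatibility: P · Σ Lᵢ/(AᵢEᵢ) = δ_free.
The series flexibility is Σ Lᵢ/(AᵢEᵢ) = 825/(2250×116×10³) + 825/(2025×115×10³) + 600/(800×105×10³) = 1.385×10⁻⁵ mm/N.
Hence P = δ_free / Σ(L/AE) = 1.063/1.385×10⁻⁵ = 76.79 kN (compressive).
σ_{brass} = P / A = 76790 / 800 = 95.99 MPa.

σ ≈ 96 MPa (compressive)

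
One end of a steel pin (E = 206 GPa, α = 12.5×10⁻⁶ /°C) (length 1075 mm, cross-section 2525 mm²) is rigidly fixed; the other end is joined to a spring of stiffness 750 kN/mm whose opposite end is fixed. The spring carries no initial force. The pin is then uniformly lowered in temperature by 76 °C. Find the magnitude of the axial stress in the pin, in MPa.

σ ≈ 119 MPa (tensile)

The unrestrained thermal change is αΔT L = 12.5×10⁻⁶ × 76 × 1075 = 1.021 mm.
With a force P in the spring, the elastic change of the pin is PL/(AE) and that of the spring is P/k; compatibility requires their sum to equal δ_free.
So P = δ_free / [L/(AE) + 1/k] = 1.021 / [ 1075/(2525×206×10³) + 1/(750×10³) ].
P = 1.021 / 3.4×10⁻⁶ = 300400 N.
σ = P/A = 300400/2525 = 119 MPa.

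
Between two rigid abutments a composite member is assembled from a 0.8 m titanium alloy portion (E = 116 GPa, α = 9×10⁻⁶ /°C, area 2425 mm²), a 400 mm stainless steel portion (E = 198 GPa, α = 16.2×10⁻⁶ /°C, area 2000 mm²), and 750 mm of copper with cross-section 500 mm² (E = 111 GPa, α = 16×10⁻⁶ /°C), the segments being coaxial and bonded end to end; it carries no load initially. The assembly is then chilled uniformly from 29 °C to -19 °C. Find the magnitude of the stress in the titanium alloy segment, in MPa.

With the walls removed the bar would change length by δ_free = Σ αᵢΔT Lᵢ = 9×10⁻⁶×48×800 + 16.2×10⁻⁶×48×400 + 16×10⁻⁶×48×750 = 1.233 mm.
The walls prevent any net length change, so an axial force P (same in every segment) develops. Compatibility: P · Σ Lᵢ/(AᵢEᵢ) = δ_free.
The series flexibility is Σ Lᵢ/(AᵢEᵢ) = 800/(2425×116×10³) + 400/(2000×198×10³) + 750/(500×111×10³) = 1.737×10⁻⁵ mm/N.
Hence P = δ_free / Σ(L/AE) = 1.233/1.737×10⁻⁵ = 70.97 kN (tensile).
σ_{titanium alloy} = P / A = 70970 / 2425 = 29.27 MPa.

σ ≈ 29.3 MPa (tensile)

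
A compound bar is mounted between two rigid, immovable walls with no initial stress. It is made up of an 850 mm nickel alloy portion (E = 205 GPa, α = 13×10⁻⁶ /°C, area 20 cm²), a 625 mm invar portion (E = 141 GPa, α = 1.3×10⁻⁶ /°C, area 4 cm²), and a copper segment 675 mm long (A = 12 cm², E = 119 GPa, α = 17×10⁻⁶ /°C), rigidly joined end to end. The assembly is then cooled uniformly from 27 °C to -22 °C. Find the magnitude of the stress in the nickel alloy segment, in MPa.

Free thermal contraction of the whole bar: Σ αᵢΔT Lᵢ = 13×10⁻⁶×49×850 + 1.3×10⁻⁶×49×625 + 17×10⁻⁶×49×675 = 1.144 mm.
The walls prevent any net length change, so an axial force P (same in every segment) develops. Compatibility: P · Σ Lᵢ/(AᵢEᵢ) = δ_free.
Σ Lᵢ/(AᵢEᵢ) = 850/(2000×205×10³) + 625/(400×141×10³) + 675/(1200×119×10³) = 1.788×10⁻⁵ mm/N.
Hence P = δ_free / Σ(L/AE) = 1.144/1.788×10⁻⁵ = 63.95 kN (tensile).
σ_{nickel alloy} = P / A = 63950 / 2000 = 31.98 MPa.

σ ≈ 32 MPa (tensile)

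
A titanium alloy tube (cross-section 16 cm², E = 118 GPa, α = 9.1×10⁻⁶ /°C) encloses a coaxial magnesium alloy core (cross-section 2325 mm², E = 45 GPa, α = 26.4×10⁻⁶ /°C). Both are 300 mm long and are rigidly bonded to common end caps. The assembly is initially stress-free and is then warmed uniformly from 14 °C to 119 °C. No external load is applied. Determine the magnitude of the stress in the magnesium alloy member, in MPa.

Equilibrium of a rigid end plate with no external load gives equal and opposite internal forces ±P in the two members. Since α_{magnesium alloy} > α_{titanium alloy}, heating drives the magnesium alloy into compression and the titanium alloy into tension.
Compatibility of the two members (thermal + elastic change equal): (α₁ − α₂)ΔT = P·[1/(A₁E₁) + 1/(A₂E₂)].
|α₁ − α₂|·ΔT = 17.3×10⁻⁶ × 105 = 0.001816.
1/(A₁E₁) + 1/(A₂E₂) = 1/(1600×118×10³) + 1/(2325×45×10³) = 1.485×10⁻⁸ N⁻¹.
P = 0.001816 / 1.485×10⁻⁸ = 122300 N = 122.3 kN.
σ_{magnesium alloy} = P/A₂ = 122300/2325 = 52.6 MPa, compressive.

σ ≈ 52.6 MPa (compressive)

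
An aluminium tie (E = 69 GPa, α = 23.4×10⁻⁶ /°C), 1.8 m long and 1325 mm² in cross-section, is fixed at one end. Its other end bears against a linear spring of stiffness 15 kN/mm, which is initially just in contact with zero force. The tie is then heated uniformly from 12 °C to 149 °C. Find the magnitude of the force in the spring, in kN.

Free thermal expansion: δ_free = αΔT L = 23.4×10⁻⁶ × 137 × 1800 = 5.77 mm.
With a force P in the spring, the elastic change of the tie is PL/(AE) and that of the spring is P/k; compatibility requires their sum to equal δ_free.
So P = δ_free / [L/(AE) + 1/k] = 5.77 / [ 1800/(1325×69×10³) + 1/(15×10³) ].
P = 5.77 / 8.635×10⁻⁵ = 66820 N.

P ≈ 66.8 kN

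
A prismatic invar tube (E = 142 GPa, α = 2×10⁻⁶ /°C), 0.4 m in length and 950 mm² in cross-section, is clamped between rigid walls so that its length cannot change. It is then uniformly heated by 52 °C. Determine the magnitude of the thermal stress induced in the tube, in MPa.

The supports are rigid, so the total axial strain is zero. The restrained thermal strain is ε = αΔT = 2×10⁻⁶ × 52 = 104×10⁻⁶.
The stress required to suppress this strain is σ = Eε = 142×10³ × 104×10⁻⁶ = 14.77 MPa, compressive since the tube is trying to expand.

σ ≈ 14.8 MPa (compressive)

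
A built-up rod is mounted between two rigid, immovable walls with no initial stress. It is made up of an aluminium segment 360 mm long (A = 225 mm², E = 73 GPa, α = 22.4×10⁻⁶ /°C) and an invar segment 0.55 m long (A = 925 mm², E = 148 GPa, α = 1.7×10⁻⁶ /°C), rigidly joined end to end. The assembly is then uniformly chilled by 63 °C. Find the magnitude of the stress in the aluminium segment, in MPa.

Free thermal contraction of the whole bar: Σ αᵢΔT Lᵢ = 22.4×10⁻⁶×63×360 + 1.7×10⁻⁶×63×550 = 0.5669 mm.
The walls prevent any net length change, so an axial force P (same in every segment) develops. Compatibility: P · Σ Lᵢ/(AᵢEᵢ) = δ_free.
The series flexibility is Σ Lᵢ/(AᵢEᵢ) = 360/(225×73×10³) + 550/(925×148×10³) = 2.594×10⁻⁵ mm/N.
Hence P = δ_free / Σ(L/AE) = 0.5669/2.594×10⁻⁵ = 21.86 kN (tensile).
σ_{aluminium} = P / A = 21860 / 225 = 97.15 MPa.

σ ≈ 97.2 MPa (tensile)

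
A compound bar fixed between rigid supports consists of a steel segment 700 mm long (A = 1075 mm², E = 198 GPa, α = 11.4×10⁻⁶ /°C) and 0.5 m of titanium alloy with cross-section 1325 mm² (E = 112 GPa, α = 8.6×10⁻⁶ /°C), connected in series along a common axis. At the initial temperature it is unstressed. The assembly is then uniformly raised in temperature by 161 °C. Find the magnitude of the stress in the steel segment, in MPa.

σ ≈ 276 MPa (compressive)

Free thermal expansion of the whole bar: Σ αᵢΔT Lᵢ = 11.4×10⁻⁶×161×700 + 8.6×10⁻⁶×161×500 = 1.977 mm.
Since the ends are fixed, an axial force P builds up, equal in every segment, with P · Σ Lᵢ/(AᵢEᵢ) = δ_free.
The series flexibility is Σ Lᵢ/(AᵢEᵢ) = 700/(1075×198×10³) + 500/(1325×112×10³) = 6.658×10⁻⁶ mm/N.
So P = 1.977 / 6.658×10⁻⁶ = 296.9 kN, compressive.
σ_{steel} = P / A = 296900 / 1075 = 276.2 MPa.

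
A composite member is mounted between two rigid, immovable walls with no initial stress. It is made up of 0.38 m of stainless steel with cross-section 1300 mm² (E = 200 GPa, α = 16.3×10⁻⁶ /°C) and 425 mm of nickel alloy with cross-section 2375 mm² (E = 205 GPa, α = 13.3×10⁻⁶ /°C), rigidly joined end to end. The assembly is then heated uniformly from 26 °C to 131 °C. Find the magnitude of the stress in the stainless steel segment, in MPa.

σ ≈ 410 MPa (compressive)

With the walls removed the bar would change length by δ_free = Σ αᵢΔT Lᵢ = 16.3×10⁻⁶×105×380 + 13.3×10⁻⁶×105×425 = 1.244 mm.
The rigid supports impose zero overall length change; the single axial force P common to all segments must satisfy P Σ Lᵢ/(AᵢEᵢ) = δ_free.
The series flexibility is Σ Lᵢ/(AᵢEᵢ) = 380/(1300×200×10³) + 425/(2375×205×10³) = 2.334×10⁻⁶ mm/N.
P = 1.244 / 2.334×10⁻⁶ = 532800 N = 532.8 kN, compressive.
σ_{stainless steel} = P / A = 532800 / 1300 = 409.9 MPa.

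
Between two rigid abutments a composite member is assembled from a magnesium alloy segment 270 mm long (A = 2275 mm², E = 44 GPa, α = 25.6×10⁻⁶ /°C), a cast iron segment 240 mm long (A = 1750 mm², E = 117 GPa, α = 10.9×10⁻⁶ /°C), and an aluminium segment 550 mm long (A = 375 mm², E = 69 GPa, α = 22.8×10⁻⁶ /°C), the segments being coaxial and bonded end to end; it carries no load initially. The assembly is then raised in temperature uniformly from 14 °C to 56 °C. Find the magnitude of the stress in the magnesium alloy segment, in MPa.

σ ≈ 16.2 MPa (compressive)

If the supports were absent, the total length change would be Σ αᵢΔT Lᵢ = 25.6×10⁻⁶×42×270 + 10.9×10⁻⁶×42×240 + 22.8×10⁻⁶×42×550 = 0.9269 mm.
The rigid supports impose zero overall length change; the single axial force P common to all segments must satisfy P Σ Lᵢ/(AᵢEᵢ) = δ_free.
The series flexibility is Σ Lᵢ/(AᵢEᵢ) = 270/(2275×44×10³) + 240/(1750×117×10³) + 550/(375×69×10³) = 2.513×10⁻⁵ mm/N.
So P = 0.9269 / 2.513×10⁻⁵ = 36.89 kN, compressive.
σ_{magnesium alloy} = P / A = 36890 / 2275 = 16.21 MPa.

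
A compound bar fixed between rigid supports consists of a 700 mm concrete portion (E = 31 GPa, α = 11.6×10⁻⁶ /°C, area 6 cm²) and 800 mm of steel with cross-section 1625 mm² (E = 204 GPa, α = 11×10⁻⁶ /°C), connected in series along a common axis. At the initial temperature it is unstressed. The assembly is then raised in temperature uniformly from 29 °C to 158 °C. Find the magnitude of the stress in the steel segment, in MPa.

If the supports were absent, the total length change would be Σ αᵢΔT Lᵢ = 11.6×10⁻⁶×129×700 + 11×10⁻⁶×129×800 = 2.183 mm.
The walls prevent any net length change, so an axial force P (same in every segment) develops. Compatibility: P · Σ Lᵢ/(AᵢEᵢ) = δ_free.
Σ Lᵢ/(AᵢEᵢ) = 700/(600×31×10³) + 800/(1625×204×10³) = 4.005×10⁻⁵ mm/N.
Hence P = δ_free / Σ(L/AE) = 2.183/4.005×10⁻⁵ = 54.5 kN (compressive).
σ_{steel} = P / A = 54500 / 1625 = 33.54 MPa.

σ ≈ 33.5 MPa (compressive)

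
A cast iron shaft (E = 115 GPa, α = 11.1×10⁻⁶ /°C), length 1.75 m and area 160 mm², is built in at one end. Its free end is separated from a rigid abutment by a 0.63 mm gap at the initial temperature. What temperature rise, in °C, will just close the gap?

ΔT ≈ 32.4 °C

Contact occurs when the free expansion equals the gap: αΔT L = 0.63 mm.
ΔT = 0.63 / (11.1×10⁻⁶ × 1750) = 32.43 °C.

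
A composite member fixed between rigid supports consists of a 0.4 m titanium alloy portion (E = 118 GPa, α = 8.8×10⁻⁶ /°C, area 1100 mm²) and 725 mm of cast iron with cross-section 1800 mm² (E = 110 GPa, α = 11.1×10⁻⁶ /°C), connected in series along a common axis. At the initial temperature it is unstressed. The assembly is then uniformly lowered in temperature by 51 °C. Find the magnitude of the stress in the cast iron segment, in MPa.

σ ≈ 48.6 MPa (tensile)

If the supports were absent, the total length change would be Σ αᵢΔT Lᵢ = 8.8×10⁻⁶×51×400 + 11.1×10⁻⁶×51×725 = 0.5899 mm.
The rigid supports impose zero overall length change; the single axial force P common to all segments must satisfy P Σ Lᵢ/(AᵢEᵢ) = δ_free.
Σ Lᵢ/(AᵢEᵢ) = 400/(1100×118×10³) + 725/(1800×110×10³) = 6.743×10⁻⁶ mm/N.
Hence P = δ_free / Σ(L/AE) = 0.5899/6.743×10⁻⁶ = 87.49 kN (tensile).
σ_{cast iron} = P / A = 87490 / 1800 = 48.6 MPa.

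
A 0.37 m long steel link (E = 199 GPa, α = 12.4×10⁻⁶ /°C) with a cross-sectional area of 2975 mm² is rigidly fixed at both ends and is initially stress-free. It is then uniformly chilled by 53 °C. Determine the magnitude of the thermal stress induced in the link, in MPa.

σ ≈ 131 MPa (tensile)

Because both ends are immovable the net strain is zero, and the suppressed thermal strain is αΔT = 12.4×10⁻⁶ × 53 = 657.2×10⁻⁶.
σ = EαΔT = 199×10³ × 12.4×10⁻⁶ × 53 = 130.8 MPa (tensile; the link is trying to contract).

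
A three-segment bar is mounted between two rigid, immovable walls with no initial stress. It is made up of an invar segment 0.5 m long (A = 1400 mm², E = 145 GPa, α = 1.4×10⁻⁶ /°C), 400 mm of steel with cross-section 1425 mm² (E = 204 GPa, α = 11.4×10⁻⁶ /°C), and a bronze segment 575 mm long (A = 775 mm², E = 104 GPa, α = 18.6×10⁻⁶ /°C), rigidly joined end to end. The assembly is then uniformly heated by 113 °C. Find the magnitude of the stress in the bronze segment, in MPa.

σ ≈ 212 MPa (compressive)

Free thermal expansion of the whole bar: Σ αᵢΔT Lᵢ = 1.4×10⁻⁶×113×500 + 11.4×10⁻⁶×113×400 + 18.6×10⁻⁶×113×575 = 1.803 mm.
The walls prevent any net length change, so an axial force P (same in every segment) develops. Compatibility: P · Σ Lᵢ/(AᵢEᵢ) = δ_free.
The series flexibility is Σ Lᵢ/(AᵢEᵢ) = 500/(1400×145×10³) + 400/(1425×204×10³) + 575/(775×104×10³) = 1.097×10⁻⁵ mm/N.
P = 1.803 / 1.097×10⁻⁵ = 164300 N = 164.3 kN, compressive.
σ_{bronze} = P / A = 164300 / 775 = 212 MPa.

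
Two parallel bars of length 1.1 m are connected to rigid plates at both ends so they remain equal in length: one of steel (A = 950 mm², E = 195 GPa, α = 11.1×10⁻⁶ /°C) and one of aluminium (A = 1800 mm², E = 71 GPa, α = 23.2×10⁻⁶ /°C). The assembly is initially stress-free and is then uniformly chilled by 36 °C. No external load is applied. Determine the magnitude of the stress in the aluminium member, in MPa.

σ ≈ 18.3 MPa (tensile)

Equilibrium of a rigid end plate with no external load gives equal and opposite internal forces ±P in the two members. Since α_{aluminium} > α_{steel}, cooling drives the aluminium into tension and the steel into compression.
Setting the final lengths equal and cancelling L: (α₁ − α₂)ΔT = P/(A₁E₁) + P/(A₂E₂).
|α₁ − α₂|·ΔT = 12.1×10⁻⁶ × 36 = 0.0004356.
1/(A₁E₁) + 1/(A₂E₂) = 1/(950×195×10³) + 1/(1800×71×10³) = 1.322×10⁻⁸ N⁻¹.
So P = 0.0004356 / 1.322×10⁻⁸ = 32.94 kN.
σ_{aluminium} = P/A₂ = 32940/1800 = 18.3 MPa, tensile.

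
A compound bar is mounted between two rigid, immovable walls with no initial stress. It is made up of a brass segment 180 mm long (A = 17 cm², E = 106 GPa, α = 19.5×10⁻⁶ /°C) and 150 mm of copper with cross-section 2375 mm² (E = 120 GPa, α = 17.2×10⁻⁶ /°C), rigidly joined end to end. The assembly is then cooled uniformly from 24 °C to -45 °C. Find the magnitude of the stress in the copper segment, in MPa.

With the walls removed the bar would change length by δ_free = Σ αᵢΔT Lᵢ = 19.5×10⁻⁶×69×180 + 17.2×10⁻⁶×69×150 = 0.4202 mm.
The walls prevent any net length change, so an axial force P (same in every segment) develops. Compatibility: P · Σ Lᵢ/(AᵢEᵢ) = δ_free.
The series flexibility is Σ Lᵢ/(AᵢEᵢ) = 180/(1700×106×10³) + 150/(2375×120×10³) = 1.525×10⁻⁶ mm/N.
Hence P = δ_free / Σ(L/AE) = 0.4202/1.525×10⁻⁶ = 275.5 kN (tensile).
σ_{copper} = P / A = 275500 / 2375 = 116 MPa.

σ ≈ 116 MPa (tensile)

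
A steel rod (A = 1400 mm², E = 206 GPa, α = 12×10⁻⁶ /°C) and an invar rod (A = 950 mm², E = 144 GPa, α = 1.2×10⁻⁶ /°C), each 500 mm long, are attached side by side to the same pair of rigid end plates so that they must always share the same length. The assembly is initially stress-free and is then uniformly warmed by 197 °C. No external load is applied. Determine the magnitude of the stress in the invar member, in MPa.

Equilibrium of a rigid end plate with no external load gives equal and opposite internal forces ±P in the two members. Since α_{steel} > α_{invar}, heating drives the steel into compression and the invar into tension.
Setting the final lengths equal and cancelling L: (α₁ − α₂)ΔT = P/(A₁E₁) + P/(A₂E₂).
|α₁ − α₂|·ΔT = 10.8×10⁻⁶ × 197 = 0.002128.
1/(A₁E₁) + 1/(A₂E₂) = 1/(1400×206×10³) + 1/(950×144×10³) = 1.078×10⁻⁸ N⁻¹.
So P = 0.002128 / 1.078×10⁻⁸ = 197.4 kN.
σ_{invar} = P/A₂ = 197400/950 = 207.8 MPa, tensile.

σ ≈ 208 MPa (tensile)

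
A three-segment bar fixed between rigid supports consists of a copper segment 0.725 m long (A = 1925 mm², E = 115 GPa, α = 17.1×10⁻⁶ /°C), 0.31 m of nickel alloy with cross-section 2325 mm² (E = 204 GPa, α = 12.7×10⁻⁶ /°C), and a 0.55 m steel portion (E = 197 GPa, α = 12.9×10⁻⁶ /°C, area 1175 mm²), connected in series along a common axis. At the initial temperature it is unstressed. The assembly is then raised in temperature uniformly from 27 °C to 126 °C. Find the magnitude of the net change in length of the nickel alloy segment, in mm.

If the supports were absent, the total length change would be Σ αᵢΔT Lᵢ = 17.1×10⁻⁶×99×725 + 12.7×10⁻⁶×99×310 + 12.9×10⁻⁶×99×550 = 2.32 mm.
The rigid supports impose zero overall length change; the single axial force P common to all segments must satisfy P Σ Lᵢ/(AᵢEᵢ) = δ_free.
The series flexibility is Σ Lᵢ/(AᵢEᵢ) = 725/(1925×115×10³) + 310/(2325×204×10³) + 550/(1175×197×10³) = 6.305×10⁻⁶ mm/N.
P = 2.32 / 6.305×10⁻⁶ = 367900 N = 367.9 kN, compressive.
For the nickel alloy segment, free thermal change = 12.7×10⁻⁶×99×310 = 0.3898 mm and elastic change from P = 367900×310/(2325×204×10³) = 0.2405 mm; these oppose, so the net change is 0.149 mm (segment lengthens).

|ΔL| ≈ 0.149 mm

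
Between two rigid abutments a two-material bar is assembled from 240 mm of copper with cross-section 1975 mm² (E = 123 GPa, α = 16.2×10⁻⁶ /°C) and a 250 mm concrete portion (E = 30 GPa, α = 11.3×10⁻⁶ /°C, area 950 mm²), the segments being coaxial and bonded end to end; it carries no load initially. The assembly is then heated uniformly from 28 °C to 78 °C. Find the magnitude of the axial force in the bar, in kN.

P ≈ 34.4 kN (compressive)

With the walls removed the bar would change length by δ_free = Σ αᵢΔT Lᵢ = 16.2×10⁻⁶×50×240 + 11.3×10⁻⁶×50×250 = 0.3356 mm.
The walls prevent any net length change, so an axial force P (same in every segment) develops. Compatibility: P · Σ Lᵢ/(AᵢEᵢ) = δ_free.
The series flexibility is Σ Lᵢ/(AᵢEᵢ) = 240/(1975×123×10³) + 250/(950×30×10³) = 9.76×10⁻⁶ mm/N.
Hence P = δ_free / Σ(L/AE) = 0.3356/9.76×10⁻⁶ = 34.39 kN (compressive).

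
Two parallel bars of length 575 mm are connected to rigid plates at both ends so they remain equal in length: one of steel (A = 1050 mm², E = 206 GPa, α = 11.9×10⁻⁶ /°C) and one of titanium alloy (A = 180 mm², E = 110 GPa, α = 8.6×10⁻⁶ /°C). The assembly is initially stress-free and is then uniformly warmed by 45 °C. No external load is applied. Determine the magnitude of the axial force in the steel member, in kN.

The steel has the larger α, so on heating it would change length more than the titanium alloy if both were free. The rigid plates force a common final length, so the steel is put into compression and the titanium alloy into tension, with equal and opposite forces P (no external load).
Setting the final lengths equal and cancelling L: (α₁ − α₂)ΔT = P/(A₁E₁) + P/(A₂E₂).
|α₁ − α₂|·ΔT = 3.3×10⁻⁶ × 45 = 0.0001485.
1/(A₁E₁) + 1/(A₂E₂) = 1/(1050×206×10³) + 1/(180×110×10³) = 5.513×10⁻⁸ N⁻¹.
P = 0.0001485 / 5.513×10⁻⁸ = 2694 N = 2.694 kN.

P ≈ 2.69 kN (compressive in the steel)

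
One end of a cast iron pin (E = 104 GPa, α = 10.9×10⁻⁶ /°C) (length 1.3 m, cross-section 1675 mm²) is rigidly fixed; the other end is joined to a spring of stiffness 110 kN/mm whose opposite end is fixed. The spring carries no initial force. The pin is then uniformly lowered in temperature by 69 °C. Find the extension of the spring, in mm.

The unrestrained thermal change is αΔT L = 10.9×10⁻⁶ × 69 × 1300 = 0.9777 mm.
With a force P in the spring, the elastic change of the pin is PL/(AE) and that of the spring is P/k; compatibility requires their sum to equal δ_free.
So P = δ_free / [L/(AE) + 1/k] = 0.9777 / [ 1300/(1675×104×10³) + 1/(110×10³) ].
P = 0.9777 / 1.655×10⁻⁵ = 59060 N.
Spring extension = P/k = 59060/(110×10³) = 0.537 mm.

δ ≈ 0.537 mm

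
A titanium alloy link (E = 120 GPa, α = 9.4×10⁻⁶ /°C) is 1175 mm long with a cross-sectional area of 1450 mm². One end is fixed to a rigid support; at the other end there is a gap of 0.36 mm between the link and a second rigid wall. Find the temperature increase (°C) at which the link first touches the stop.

The gap closes when αΔT L = 0.36 mm, since the link is still unstressed at that instant.
So ΔT = g/(αL) = 0.36/(9.4×10⁻⁶ × 1175) = 32.59 °C.

ΔT ≈ 32.6 °C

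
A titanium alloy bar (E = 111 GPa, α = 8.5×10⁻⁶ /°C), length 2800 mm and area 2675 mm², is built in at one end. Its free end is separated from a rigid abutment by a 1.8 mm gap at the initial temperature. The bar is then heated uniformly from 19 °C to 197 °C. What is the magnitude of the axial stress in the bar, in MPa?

Free thermal elongation = αΔT L = 8.5×10⁻⁶ × 178 × 2800 = 4.236 mm.
This exceeds the 1.8 mm gap, so the wall pushes back. The portion of expansion that must be recovered elastically is δ_free − gap = 4.236 − 1.8 = 2.436 mm.
That suppressed elongation corresponds to σ = E·Δ/L = 111×10³ × 2.436/2800 = 96.59 MPa.

σ ≈ 96.6 MPa (compressive)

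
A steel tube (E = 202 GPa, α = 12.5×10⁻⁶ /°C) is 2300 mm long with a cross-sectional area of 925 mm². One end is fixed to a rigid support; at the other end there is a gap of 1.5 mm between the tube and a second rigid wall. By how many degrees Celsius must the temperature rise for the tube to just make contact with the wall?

ΔT ≈ 52.2 °C

Contact occurs when the free expansion equals the gap: αΔT L = 1.5 mm.
ΔT = 1.5 / (12.5×10⁻⁶ × 2300) = 52.17 °C.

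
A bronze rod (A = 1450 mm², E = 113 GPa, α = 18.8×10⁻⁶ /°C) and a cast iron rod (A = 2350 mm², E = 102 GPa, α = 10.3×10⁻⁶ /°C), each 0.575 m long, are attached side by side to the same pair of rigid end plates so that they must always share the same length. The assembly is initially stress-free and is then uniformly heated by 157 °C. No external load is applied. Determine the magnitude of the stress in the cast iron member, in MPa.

σ ≈ 55.3 MPa (tensile)

The bronze has the larger α, so on heating it would change length more than the cast iron if both were free. The rigid plates force a common final length, so the bronze is put into compression and the cast iron into tension, with equal and opposite forces P (no external load).
Equating the net (thermal + elastic) strains gives |α₁ − α₂|·ΔT = P·[1/(A₁E₁) + 1/(A₂E₂)].
|α₁ − α₂|·ΔT = 8.5×10⁻⁶ × 157 = 0.001334.
1/(A₁E₁) + 1/(A₂E₂) = 1/(1450×113×10³) + 1/(2350×102×10³) = 1.028×10⁻⁸ N⁻¹.
So P = 0.001334 / 1.028×10⁻⁸ = 129.9 kN.
σ_{cast iron} = P/A₂ = 129900/2350 = 55.27 MPa, tensile.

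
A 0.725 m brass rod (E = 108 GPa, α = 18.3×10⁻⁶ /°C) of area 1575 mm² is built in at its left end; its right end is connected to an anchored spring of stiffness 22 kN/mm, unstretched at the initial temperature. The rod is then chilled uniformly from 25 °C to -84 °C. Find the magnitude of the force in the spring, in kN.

The unrestrained thermal change is αΔT L = 18.3×10⁻⁶ × 109 × 725 = 1.446 mm.
With a force P in the spring, the elastic change of the rod is PL/(AE) and that of the spring is P/k; compatibility requires their sum to equal δ_free.
So P = δ_free / [L/(AE) + 1/k] = 1.446 / [ 725/(1575×108×10³) + 1/(22×10³) ].
P = 1.446 / 4.972×10⁻⁵ = 29090 N.

P ≈ 29.1 kN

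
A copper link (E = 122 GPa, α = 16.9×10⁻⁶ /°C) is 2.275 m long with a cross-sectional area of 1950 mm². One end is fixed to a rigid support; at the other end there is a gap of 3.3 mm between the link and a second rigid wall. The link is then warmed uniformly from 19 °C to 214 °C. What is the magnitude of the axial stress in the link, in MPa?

Free thermal elongation = αΔT L = 16.9×10⁻⁶ × 195 × 2275 = 7.497 mm.
The gap closes (δ_free > 3.3 mm) and the wall then resists a further 7.497 − 3.3 = 4.197 mm of expansion.
That suppressed elongation corresponds to σ = E·Δ/L = 122×10³ × 4.197/2275 = 225.1 MPa.

σ ≈ 225 MPa (compressive)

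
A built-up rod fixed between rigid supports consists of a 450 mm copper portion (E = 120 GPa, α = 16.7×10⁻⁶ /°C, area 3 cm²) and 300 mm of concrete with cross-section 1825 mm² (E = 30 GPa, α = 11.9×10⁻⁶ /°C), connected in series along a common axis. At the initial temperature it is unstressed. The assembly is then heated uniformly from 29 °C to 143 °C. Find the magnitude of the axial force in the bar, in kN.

If the supports were absent, the total length change would be Σ αᵢΔT Lᵢ = 16.7×10⁻⁶×114×450 + 11.9×10⁻⁶×114×300 = 1.264 mm.
The rigid supports impose zero overall length change; the single axial force P common to all segments must satisfy P Σ Lᵢ/(AᵢEᵢ) = δ_free.
The series flexibility is Σ Lᵢ/(AᵢEᵢ) = 450/(300×120×10³) + 300/(1825×30×10³) = 1.798×10⁻⁵ mm/N.
P = 1.264 / 1.798×10⁻⁵ = 70290 N = 70.29 kN, compressive.

P ≈ 70.3 kN (compressive)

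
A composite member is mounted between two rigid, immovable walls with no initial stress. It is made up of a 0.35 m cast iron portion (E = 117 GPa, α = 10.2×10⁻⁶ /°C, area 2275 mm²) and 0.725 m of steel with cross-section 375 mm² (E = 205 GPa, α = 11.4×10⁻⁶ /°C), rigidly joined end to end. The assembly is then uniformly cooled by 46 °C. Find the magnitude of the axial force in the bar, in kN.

If the supports were absent, the total length change would be Σ αᵢΔT Lᵢ = 10.2×10⁻⁶×46×350 + 11.4×10⁻⁶×46×725 = 0.5444 mm.
The rigid supports impose zero overall length change; the single axial force P common to all segments must satisfy P Σ Lᵢ/(AᵢEᵢ) = δ_free.
Σ Lᵢ/(AᵢEᵢ) = 350/(2275×117×10³) + 725/(375×205×10³) = 1.075×10⁻⁵ mm/N.
So P = 0.5444 / 1.075×10⁻⁵ = 50.66 kN, tensile.

P ≈ 50.7 kN (tensile)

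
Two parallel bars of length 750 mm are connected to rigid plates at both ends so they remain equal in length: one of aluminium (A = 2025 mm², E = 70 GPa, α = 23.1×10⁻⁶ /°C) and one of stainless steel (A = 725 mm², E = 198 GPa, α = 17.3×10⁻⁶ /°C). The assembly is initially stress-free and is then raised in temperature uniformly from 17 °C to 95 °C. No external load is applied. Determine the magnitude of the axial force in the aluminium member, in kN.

P ≈ 32.3 kN (compressive in the aluminium)

Both members must finish at the same length. With the larger α, the aluminium tends to over-expand; the plates restrain it, putting the aluminium in compression and the stainless steel in tension. With no external load the two internal forces are equal and opposite, magnitude P.
Setting the final lengths equal and cancelling L: (α₁ − α₂)ΔT = P/(A₁E₁) + P/(A₂E₂).
|α₁ − α₂|·ΔT = 5.8×10⁻⁶ × 78 = 0.0004524.
1/(A₁E₁) + 1/(A₂E₂) = 1/(2025×70×10³) + 1/(725×198×10³) = 1.402×10⁻⁸ N⁻¹.
P = 0.0004524 / 1.402×10⁻⁸ = 32270 N = 32.27 kN.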